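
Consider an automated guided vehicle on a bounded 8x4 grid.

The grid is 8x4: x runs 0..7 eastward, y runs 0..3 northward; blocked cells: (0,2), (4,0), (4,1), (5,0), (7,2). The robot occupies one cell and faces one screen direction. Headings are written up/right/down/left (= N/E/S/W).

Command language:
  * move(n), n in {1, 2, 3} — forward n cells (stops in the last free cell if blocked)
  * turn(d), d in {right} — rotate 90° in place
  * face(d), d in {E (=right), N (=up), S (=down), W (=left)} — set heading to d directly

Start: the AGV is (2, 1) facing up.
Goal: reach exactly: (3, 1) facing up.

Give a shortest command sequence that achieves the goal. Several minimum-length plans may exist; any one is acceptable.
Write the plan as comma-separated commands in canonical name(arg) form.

start: (2, 1) facing up
t=1 turn(right) ⇒ (2, 1) facing right
t=2 move(3) ⇒ (3, 1) facing right
t=3 face(N) ⇒ (3, 1) facing up
no 2-step plan works, so 3 is optimal.

turn(right), move(3), face(N)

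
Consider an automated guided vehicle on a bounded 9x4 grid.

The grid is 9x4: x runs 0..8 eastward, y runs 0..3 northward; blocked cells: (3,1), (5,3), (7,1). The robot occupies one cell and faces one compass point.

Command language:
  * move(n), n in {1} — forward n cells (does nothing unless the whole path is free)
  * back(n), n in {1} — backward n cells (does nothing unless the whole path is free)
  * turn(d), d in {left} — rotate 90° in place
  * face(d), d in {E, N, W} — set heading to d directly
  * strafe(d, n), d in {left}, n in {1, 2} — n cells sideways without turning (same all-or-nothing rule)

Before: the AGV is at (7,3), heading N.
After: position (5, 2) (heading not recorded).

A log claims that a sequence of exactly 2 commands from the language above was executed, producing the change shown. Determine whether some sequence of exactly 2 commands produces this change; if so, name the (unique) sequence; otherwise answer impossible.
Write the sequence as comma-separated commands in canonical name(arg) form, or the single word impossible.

key: order matters: swapping back(1) and strafe(left, 2) lands elsewhere
t0: at (7,3), heading N
step 1 (back(1)): at (7,2), heading N
step 2 (strafe(left, 2)): at (5,2), heading N
no rival 2-sequence matches.

back(1), strafe(left, 2)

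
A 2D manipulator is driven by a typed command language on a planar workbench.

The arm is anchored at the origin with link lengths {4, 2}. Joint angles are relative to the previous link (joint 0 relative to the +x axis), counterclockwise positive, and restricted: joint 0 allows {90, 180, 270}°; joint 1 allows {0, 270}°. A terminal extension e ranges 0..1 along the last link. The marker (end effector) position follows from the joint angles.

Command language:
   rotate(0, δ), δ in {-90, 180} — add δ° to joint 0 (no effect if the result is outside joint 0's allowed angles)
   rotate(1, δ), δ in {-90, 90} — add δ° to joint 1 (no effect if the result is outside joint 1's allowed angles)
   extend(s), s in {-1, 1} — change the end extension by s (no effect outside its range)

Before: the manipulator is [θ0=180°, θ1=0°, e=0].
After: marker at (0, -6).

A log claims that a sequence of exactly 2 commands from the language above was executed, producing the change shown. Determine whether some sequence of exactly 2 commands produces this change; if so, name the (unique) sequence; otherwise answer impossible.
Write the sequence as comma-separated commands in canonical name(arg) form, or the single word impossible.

rotate(0, -90), rotate(0, 180)

key: running rotate(0, 180) before rotate(0, -90) would end elsewhere — order is forced
start: [θ0=180°, θ1=0°, e=0]
1. rotate(0, -90) → [θ0=90°, θ1=0°, e=0]
2. rotate(0, 180) → [θ0=270°, θ1=0°, e=0]
no rival 2-sequence matches.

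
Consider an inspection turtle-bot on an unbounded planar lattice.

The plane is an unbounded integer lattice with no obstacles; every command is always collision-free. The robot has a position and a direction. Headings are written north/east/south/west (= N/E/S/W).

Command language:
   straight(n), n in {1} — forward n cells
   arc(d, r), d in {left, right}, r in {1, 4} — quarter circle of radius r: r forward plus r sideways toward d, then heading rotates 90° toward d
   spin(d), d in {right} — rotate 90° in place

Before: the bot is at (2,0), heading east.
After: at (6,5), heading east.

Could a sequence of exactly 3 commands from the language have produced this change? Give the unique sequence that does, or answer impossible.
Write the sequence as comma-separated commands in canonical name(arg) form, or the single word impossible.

arc(left, 4), straight(1), spin(right)

key: still facing E at the end — net rotation zero over 3 steps
t0: at (2,0), heading east
step 1 (arc(left, 4)): at (6,4), heading north
step 2 (straight(1)): at (6,5), heading north
step 3 (spin(right)): at (6,5), heading east
uniquely the one of 216 3-step routes that fits.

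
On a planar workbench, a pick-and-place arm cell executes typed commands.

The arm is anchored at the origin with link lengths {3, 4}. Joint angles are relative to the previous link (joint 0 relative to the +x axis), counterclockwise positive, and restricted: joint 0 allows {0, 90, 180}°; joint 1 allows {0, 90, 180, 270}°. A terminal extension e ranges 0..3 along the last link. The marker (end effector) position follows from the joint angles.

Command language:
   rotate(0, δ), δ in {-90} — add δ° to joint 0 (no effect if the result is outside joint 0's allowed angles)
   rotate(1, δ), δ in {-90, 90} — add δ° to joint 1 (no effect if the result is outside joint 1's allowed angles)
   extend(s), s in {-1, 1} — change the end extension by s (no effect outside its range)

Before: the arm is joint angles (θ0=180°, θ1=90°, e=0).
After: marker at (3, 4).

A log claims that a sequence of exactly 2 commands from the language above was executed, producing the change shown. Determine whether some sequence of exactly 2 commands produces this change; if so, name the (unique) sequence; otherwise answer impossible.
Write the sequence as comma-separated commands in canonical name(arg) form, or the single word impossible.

t0: joint angles (θ0=180°, θ1=90°, e=0)
[1] after rotate(0, -90): joint angles (θ0=90°, θ1=90°, e=0)
[2] after rotate(0, -90): joint angles (θ0=0°, θ1=90°, e=0)
all 25 alternatives checked — unique.

rotate(0, -90), rotate(0, -90)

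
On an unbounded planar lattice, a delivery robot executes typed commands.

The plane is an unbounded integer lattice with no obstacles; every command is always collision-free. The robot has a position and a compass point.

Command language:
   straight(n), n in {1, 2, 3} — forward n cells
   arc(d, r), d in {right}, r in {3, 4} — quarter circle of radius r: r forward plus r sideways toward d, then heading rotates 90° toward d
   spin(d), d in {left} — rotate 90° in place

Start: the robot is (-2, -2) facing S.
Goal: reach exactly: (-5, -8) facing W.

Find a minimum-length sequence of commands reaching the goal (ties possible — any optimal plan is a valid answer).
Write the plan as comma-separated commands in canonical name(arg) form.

straight(3), arc(right, 3)

initial: (-2, -2) facing S
t=1 straight(3) ⇒ (-2, -5) facing S
t=2 arc(right, 3) ⇒ (-5, -8) facing W
nothing shorter than 2 reaches the goal.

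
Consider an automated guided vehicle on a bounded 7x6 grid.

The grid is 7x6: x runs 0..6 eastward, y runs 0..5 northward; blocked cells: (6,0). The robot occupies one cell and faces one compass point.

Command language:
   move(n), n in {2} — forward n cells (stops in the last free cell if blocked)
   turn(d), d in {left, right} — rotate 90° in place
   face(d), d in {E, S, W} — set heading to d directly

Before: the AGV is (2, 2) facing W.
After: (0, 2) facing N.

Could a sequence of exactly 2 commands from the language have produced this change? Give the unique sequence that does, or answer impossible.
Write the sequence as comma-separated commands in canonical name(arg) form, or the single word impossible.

key: order matters: swapping move(2) and turn(right) lands elsewhere
initial: (2, 2) facing W
1. move(2) → (0, 2) facing W
2. turn(right) → (0, 2) facing N
uniquely the one of 36 2-step routes that fits.

move(2), turn(right)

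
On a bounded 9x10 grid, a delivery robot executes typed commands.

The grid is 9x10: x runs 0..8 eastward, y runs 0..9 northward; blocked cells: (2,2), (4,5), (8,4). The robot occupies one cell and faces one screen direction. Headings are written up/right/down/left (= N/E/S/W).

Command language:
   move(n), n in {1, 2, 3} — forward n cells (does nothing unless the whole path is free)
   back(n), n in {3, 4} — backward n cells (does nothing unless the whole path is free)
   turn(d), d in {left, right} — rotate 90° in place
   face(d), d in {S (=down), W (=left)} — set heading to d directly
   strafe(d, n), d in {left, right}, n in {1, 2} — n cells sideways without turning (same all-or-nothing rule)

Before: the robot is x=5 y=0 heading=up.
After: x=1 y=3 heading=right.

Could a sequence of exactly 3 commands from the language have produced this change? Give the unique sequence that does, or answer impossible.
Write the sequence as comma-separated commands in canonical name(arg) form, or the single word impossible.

move(3), turn(right), back(4)

key: position moved to (1,3) AND the heading swung to E — translation plus rotation needed
start: x=5 y=0 heading=up
t=1 move(3) ⇒ x=5 y=3 heading=up
t=2 turn(right) ⇒ x=5 y=3 heading=right
t=3 back(4) ⇒ x=1 y=3 heading=right
no other 3-command option fits: unique.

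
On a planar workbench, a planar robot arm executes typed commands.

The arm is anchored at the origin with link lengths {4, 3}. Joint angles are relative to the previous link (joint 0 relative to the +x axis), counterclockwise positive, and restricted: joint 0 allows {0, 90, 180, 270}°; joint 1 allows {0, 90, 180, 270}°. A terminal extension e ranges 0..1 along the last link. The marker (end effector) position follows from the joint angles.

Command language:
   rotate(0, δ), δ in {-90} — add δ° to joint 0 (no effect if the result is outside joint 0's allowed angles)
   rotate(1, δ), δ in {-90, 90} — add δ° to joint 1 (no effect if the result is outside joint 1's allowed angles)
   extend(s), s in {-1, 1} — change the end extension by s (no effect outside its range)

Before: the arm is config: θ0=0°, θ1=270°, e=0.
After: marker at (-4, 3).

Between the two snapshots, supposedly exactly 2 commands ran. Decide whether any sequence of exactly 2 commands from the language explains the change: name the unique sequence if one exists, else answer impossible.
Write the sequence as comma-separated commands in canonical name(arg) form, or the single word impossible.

start: config: θ0=0°, θ1=270°, e=0
[1] after rotate(0, -90): config: θ0=270°, θ1=270°, e=0
[2] after rotate(0, -90): config: θ0=180°, θ1=270°, e=0
no other 2-command option fits: unique.

rotate(0, -90), rotate(0, -90)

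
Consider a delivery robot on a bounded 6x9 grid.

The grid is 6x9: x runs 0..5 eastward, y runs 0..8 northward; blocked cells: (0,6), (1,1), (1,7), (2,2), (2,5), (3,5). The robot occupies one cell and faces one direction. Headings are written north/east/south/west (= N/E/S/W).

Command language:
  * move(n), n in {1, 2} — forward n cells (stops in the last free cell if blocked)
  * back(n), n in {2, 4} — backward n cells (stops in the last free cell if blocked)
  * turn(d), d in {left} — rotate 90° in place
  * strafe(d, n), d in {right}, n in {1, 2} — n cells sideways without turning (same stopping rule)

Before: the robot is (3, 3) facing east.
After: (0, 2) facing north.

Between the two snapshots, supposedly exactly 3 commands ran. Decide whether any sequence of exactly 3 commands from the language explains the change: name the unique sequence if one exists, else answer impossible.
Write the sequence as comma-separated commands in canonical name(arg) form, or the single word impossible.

back(4), strafe(right, 1), turn(left)

key: order matters: swapping back(4) and turn(left) lands elsewhere
t0: (3, 3) facing east
1. back(4) → (0, 3) facing east
2. strafe(right, 1) → (0, 2) facing east
3. turn(left) → (0, 2) facing north
uniquely the one of 343 3-step routes that fits.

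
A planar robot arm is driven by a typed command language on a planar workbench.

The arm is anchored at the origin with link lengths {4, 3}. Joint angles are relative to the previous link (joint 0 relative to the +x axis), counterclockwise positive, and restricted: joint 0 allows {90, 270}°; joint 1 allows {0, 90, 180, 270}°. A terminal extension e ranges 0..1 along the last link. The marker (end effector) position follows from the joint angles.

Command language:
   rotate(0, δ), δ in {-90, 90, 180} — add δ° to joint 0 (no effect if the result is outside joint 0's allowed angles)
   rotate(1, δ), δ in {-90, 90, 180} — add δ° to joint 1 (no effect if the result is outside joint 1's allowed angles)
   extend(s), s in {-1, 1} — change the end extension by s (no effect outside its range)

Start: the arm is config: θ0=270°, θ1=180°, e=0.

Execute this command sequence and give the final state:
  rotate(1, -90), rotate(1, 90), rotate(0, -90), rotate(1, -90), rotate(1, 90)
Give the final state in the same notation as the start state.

start: config: θ0=270°, θ1=180°, e=0
t=1 rotate(1, -90) ⇒ config: θ0=270°, θ1=90°, e=0
t=2 rotate(1, 90) ⇒ config: θ0=270°, θ1=180°, e=0
t=3 rotate(0, -90) ⇒ config: θ0=270°, θ1=180°, e=0
t=4 rotate(1, -90) ⇒ config: θ0=270°, θ1=90°, e=0
t=5 rotate(1, 90) ⇒ config: θ0=270°, θ1=180°, e=0

config: θ0=270°, θ1=180°, e=0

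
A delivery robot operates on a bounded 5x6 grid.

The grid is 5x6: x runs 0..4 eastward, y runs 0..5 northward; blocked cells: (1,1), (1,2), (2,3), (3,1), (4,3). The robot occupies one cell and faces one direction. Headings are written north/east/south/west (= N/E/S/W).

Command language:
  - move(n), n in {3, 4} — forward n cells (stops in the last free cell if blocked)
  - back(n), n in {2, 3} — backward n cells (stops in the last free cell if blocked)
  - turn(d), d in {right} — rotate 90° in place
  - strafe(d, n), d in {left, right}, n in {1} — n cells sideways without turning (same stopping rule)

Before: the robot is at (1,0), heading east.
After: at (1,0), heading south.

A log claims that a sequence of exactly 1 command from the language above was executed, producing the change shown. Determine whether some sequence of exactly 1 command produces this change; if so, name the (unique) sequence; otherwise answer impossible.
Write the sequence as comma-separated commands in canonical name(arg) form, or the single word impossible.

key: parked at (1,0) the whole time — nothing moves the robot
initial: at (1,0), heading east
step 1 (turn(right)): at (1,0), heading south
uniquely the one of 7 1-step routes that fits.

turn(right)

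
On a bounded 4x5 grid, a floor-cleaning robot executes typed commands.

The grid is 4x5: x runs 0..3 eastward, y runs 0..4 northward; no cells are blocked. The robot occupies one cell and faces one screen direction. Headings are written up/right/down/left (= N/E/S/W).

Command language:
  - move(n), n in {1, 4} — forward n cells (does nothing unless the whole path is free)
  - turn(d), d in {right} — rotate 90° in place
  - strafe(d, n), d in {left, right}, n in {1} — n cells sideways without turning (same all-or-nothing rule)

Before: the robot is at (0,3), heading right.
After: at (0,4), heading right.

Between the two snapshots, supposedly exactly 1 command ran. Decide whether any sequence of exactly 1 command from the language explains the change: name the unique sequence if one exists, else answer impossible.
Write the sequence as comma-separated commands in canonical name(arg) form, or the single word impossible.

strafe(left, 1)

key: heading stays E — the single command does not turn
initial: at (0,3), heading right
step 1 (strafe(left, 1)): at (0,4), heading right
no rival 1-sequence matches.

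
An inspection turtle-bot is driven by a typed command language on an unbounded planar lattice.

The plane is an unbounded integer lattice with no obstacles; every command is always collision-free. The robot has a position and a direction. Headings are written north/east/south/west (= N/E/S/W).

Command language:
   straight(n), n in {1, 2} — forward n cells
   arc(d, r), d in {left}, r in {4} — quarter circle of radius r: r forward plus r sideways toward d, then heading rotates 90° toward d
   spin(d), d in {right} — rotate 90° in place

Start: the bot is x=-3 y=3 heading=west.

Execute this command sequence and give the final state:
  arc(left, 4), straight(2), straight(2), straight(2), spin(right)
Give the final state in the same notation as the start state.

from: x=-3 y=3 heading=west
step 1 (arc(left, 4)): x=-7 y=-1 heading=south
step 2 (straight(2)): x=-7 y=-3 heading=south
step 3 (straight(2)): x=-7 y=-5 heading=south
step 4 (straight(2)): x=-7 y=-7 heading=south
step 5 (spin(right)): x=-7 y=-7 heading=west

x=-7 y=-7 heading=west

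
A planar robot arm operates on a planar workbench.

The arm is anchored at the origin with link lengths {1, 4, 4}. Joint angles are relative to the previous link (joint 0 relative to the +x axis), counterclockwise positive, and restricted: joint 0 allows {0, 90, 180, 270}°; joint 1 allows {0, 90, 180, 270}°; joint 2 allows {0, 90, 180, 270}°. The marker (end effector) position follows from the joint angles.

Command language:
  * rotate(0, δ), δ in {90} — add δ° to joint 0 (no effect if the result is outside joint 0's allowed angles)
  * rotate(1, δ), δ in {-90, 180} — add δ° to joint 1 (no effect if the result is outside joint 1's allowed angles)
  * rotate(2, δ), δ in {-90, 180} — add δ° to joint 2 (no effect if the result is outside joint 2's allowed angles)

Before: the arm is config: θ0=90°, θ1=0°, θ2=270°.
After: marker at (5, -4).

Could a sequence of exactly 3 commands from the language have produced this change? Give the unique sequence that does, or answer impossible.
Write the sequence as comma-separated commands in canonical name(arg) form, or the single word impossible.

rotate(0, 90), rotate(0, 90), rotate(0, 90)

begin: config: θ0=90°, θ1=0°, θ2=270°
step 1 (rotate(0, 90)): config: θ0=180°, θ1=0°, θ2=270°
step 2 (rotate(0, 90)): config: θ0=270°, θ1=0°, θ2=270°
step 3 (rotate(0, 90)): config: θ0=0°, θ1=0°, θ2=270°
all 125 alternatives checked — unique.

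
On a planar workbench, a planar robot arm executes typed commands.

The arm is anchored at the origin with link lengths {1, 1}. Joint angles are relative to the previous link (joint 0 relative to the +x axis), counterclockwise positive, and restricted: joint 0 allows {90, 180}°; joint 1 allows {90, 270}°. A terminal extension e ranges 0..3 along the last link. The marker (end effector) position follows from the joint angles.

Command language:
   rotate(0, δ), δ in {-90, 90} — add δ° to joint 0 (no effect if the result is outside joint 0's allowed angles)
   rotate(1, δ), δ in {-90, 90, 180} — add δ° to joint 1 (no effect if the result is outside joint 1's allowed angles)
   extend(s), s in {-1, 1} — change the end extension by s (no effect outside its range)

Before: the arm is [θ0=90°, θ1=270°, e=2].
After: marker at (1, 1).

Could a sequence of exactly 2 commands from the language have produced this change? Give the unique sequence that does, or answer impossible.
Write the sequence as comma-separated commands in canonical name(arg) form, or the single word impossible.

extend(-1), extend(-1)

t0: [θ0=90°, θ1=270°, e=2]
t=1 extend(-1) ⇒ [θ0=90°, θ1=270°, e=1]
t=2 extend(-1) ⇒ [θ0=90°, θ1=270°, e=0]
no rival 2-sequence matches.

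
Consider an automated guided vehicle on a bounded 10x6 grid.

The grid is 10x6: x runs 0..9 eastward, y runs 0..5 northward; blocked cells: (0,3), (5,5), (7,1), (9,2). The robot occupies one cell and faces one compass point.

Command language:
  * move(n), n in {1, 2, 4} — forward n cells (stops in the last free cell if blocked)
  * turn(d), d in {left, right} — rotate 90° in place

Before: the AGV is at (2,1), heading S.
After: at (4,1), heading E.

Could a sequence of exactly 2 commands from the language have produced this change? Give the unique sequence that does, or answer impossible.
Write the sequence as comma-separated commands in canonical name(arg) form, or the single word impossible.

turn(left), move(2)

key: order matters: swapping turn(left) and move(2) lands elsewhere
initial: at (2,1), heading S
step 1 (turn(left)): at (2,1), heading E
step 2 (move(2)): at (4,1), heading E
all 25 alternatives checked — unique.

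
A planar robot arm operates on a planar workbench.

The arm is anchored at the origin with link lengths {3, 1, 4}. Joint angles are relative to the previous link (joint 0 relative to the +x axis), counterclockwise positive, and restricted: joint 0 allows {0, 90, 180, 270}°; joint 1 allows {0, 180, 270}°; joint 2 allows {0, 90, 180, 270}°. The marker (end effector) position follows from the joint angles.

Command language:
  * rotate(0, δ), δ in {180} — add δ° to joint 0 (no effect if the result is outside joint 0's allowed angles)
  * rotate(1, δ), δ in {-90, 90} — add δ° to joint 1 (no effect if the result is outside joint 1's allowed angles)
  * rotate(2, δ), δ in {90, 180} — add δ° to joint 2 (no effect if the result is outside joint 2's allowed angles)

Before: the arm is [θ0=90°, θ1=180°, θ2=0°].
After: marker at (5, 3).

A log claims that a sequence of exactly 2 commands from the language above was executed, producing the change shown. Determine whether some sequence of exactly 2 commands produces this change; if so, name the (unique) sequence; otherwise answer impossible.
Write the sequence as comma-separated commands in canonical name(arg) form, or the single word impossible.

rotate(1, -90), rotate(1, 90)

key: running rotate(1, 90) before rotate(1, -90) would end elsewhere — order is forced
initial: [θ0=90°, θ1=180°, θ2=0°]
t=1 rotate(1, -90) ⇒ [θ0=90°, θ1=180°, θ2=0°]
t=2 rotate(1, 90) ⇒ [θ0=90°, θ1=270°, θ2=0°]
all 25 alternatives checked — unique.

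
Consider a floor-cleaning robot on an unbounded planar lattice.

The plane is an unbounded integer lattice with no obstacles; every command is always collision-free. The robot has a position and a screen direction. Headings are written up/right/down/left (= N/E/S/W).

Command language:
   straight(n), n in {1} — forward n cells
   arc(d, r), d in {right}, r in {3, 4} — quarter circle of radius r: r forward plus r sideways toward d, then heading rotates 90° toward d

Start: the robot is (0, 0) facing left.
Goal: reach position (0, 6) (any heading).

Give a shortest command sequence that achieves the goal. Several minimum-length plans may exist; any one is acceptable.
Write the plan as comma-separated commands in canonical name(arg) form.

start: (0, 0) facing left
1. arc(right, 3) → (-3, 3) facing up
2. arc(right, 3) → (0, 6) facing right
minimal: 2 command(s), checked below 2.

arc(right, 3), arc(right, 3)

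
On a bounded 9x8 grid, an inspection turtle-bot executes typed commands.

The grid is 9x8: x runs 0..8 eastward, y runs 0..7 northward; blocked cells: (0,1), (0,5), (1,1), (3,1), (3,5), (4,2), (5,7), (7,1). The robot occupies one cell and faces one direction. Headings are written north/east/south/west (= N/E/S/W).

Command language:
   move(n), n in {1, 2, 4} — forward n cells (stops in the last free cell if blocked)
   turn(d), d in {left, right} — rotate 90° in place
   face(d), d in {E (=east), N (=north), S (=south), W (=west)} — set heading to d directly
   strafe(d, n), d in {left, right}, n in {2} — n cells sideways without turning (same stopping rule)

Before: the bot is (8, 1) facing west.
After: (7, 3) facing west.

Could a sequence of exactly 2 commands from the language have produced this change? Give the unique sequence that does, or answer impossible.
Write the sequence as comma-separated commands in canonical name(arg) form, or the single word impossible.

strafe(right, 2), move(1)

key: heading stays W — no command in the sequence turns
t0: (8, 1) facing west
step 1 (strafe(right, 2)): (8, 3) facing west
step 2 (move(1)): (7, 3) facing west
uniquely the one of 121 2-step routes that fits.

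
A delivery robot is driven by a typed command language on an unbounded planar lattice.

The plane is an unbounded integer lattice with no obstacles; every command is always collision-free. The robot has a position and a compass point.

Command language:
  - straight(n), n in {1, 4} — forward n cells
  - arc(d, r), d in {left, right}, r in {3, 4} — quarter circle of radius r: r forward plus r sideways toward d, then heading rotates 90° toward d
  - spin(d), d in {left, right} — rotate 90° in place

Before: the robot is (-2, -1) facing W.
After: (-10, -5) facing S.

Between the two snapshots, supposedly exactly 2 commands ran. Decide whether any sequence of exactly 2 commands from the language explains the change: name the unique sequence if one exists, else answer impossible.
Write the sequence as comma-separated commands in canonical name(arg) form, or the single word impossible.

straight(4), arc(left, 4)

key: position moved to (-10,-5) AND the heading swung to S — translation plus rotation needed
t0: (-2, -1) facing W
t=1 straight(4) ⇒ (-6, -1) facing W
t=2 arc(left, 4) ⇒ (-10, -5) facing S
all 64 alternatives checked — unique.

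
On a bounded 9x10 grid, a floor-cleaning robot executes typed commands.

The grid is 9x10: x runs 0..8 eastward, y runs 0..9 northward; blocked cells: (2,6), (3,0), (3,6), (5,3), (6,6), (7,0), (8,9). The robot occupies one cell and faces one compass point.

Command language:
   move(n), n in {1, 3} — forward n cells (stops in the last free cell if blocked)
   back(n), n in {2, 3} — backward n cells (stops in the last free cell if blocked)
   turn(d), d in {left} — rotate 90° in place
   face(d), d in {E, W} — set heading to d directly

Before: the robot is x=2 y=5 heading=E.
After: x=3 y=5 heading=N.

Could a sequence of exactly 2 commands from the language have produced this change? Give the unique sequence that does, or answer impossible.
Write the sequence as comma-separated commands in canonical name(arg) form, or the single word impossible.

move(1), turn(left)

key: position moved to (3,5) AND the heading swung to N — translation plus rotation needed
begin: x=2 y=5 heading=E
t=1 move(1) ⇒ x=3 y=5 heading=E
t=2 turn(left) ⇒ x=3 y=5 heading=N
all 49 alternatives checked — unique.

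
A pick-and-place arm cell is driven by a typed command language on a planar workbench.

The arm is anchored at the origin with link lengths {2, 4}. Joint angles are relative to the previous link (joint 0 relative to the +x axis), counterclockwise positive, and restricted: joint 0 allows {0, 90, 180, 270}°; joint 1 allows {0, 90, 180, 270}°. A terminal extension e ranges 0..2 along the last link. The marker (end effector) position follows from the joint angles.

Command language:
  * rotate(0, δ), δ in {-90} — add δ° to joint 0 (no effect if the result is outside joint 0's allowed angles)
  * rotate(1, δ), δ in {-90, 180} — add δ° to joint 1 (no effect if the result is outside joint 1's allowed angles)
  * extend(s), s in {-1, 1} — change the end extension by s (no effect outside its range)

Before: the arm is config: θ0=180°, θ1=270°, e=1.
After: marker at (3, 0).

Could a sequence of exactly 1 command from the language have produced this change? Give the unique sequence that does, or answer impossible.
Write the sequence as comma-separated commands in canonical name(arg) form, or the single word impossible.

rotate(1, -90)

t0: config: θ0=180°, θ1=270°, e=1
1. rotate(1, -90) → config: θ0=180°, θ1=180°, e=1
no rival 1-sequence matches.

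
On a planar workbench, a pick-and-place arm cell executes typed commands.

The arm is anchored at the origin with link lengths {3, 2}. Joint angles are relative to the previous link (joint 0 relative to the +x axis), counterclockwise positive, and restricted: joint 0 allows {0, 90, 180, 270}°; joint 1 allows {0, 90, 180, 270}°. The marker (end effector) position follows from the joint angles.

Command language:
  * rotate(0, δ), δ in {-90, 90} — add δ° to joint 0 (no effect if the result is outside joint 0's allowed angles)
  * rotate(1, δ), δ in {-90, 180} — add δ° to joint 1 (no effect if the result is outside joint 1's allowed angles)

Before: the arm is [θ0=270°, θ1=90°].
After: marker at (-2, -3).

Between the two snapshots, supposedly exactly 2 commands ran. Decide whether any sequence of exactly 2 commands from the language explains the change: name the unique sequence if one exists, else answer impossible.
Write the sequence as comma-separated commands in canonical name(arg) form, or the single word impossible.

initial: [θ0=270°, θ1=90°]
1. rotate(1, -90) → [θ0=270°, θ1=0°]
2. rotate(1, -90) → [θ0=270°, θ1=270°]
uniquely the one of 16 2-step routes that fits.

rotate(1, -90), rotate(1, -90)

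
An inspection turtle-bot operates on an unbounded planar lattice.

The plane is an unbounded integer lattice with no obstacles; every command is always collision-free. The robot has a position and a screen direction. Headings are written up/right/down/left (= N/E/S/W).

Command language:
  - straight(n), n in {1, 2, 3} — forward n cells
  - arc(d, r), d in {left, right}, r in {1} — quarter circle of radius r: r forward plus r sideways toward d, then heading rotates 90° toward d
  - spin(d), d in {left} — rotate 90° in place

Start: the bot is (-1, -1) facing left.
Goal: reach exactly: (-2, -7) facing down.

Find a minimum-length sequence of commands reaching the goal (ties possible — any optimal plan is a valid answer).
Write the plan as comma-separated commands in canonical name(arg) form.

arc(left, 1), straight(3), straight(2)

from: (-1, -1) facing left
[1] after arc(left, 1): (-2, -2) facing down
[2] after straight(3): (-2, -5) facing down
[3] after straight(2): (-2, -7) facing down
no 2-step plan works, so 3 is optimal.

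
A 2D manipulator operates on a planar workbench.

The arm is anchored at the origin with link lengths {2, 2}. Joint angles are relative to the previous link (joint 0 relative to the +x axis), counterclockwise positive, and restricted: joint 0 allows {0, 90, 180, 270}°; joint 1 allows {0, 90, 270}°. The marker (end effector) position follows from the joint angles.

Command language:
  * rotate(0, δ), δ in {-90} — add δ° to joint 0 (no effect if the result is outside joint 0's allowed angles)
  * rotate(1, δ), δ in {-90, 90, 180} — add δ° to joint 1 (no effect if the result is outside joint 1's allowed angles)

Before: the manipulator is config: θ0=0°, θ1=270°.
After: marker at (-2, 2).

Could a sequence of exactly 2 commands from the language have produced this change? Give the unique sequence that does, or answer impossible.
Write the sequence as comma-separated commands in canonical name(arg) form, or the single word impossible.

rotate(0, -90), rotate(0, -90)

from: config: θ0=0°, θ1=270°
1. rotate(0, -90) → config: θ0=270°, θ1=270°
2. rotate(0, -90) → config: θ0=180°, θ1=270°
uniquely the one of 16 2-step routes that fits.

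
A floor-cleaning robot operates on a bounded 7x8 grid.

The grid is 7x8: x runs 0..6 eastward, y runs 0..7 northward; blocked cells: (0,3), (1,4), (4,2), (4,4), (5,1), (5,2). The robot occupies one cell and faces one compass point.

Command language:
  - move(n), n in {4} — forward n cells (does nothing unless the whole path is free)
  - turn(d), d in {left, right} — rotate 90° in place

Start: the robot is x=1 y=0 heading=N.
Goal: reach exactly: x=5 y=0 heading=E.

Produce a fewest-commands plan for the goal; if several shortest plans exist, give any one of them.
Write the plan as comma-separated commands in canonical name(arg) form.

turn(right), move(4)

start: x=1 y=0 heading=N
t=1 turn(right) ⇒ x=1 y=0 heading=E
t=2 move(4) ⇒ x=5 y=0 heading=E
nothing shorter than 2 reaches the goal.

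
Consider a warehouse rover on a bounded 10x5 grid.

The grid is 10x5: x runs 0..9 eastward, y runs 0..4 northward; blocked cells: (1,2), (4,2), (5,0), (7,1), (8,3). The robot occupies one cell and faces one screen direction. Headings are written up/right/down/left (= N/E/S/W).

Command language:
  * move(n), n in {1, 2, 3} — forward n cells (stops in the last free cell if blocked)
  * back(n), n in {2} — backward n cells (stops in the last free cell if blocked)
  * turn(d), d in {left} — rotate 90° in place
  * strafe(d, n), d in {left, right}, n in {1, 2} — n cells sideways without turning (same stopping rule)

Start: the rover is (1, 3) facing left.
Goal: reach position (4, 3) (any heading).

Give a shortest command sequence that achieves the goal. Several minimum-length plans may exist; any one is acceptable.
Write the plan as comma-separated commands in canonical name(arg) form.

t0: (1, 3) facing left
t=1 move(1) ⇒ (0, 3) facing left
t=2 back(2) ⇒ (2, 3) facing left
t=3 back(2) ⇒ (4, 3) facing left
no 2-step plan works, so 3 is optimal.

move(1), back(2), back(2)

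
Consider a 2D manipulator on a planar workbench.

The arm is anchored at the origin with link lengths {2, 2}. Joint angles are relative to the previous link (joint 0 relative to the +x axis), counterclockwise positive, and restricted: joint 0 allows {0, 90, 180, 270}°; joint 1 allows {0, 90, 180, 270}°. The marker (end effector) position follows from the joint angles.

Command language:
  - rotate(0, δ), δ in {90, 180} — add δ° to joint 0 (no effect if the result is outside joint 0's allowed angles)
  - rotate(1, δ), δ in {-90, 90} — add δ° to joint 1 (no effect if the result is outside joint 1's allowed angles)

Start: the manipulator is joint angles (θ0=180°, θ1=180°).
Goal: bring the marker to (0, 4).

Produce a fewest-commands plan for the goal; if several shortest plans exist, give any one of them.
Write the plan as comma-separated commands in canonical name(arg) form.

rotate(0, 90), rotate(0, 180), rotate(1, 90), rotate(1, 90)

start: joint angles (θ0=180°, θ1=180°)
step 1 (rotate(0, 90)): joint angles (θ0=270°, θ1=180°)
step 2 (rotate(0, 180)): joint angles (θ0=90°, θ1=180°)
step 3 (rotate(1, 90)): joint angles (θ0=90°, θ1=270°)
step 4 (rotate(1, 90)): joint angles (θ0=90°, θ1=0°)
no 3-step plan works, so 4 is optimal.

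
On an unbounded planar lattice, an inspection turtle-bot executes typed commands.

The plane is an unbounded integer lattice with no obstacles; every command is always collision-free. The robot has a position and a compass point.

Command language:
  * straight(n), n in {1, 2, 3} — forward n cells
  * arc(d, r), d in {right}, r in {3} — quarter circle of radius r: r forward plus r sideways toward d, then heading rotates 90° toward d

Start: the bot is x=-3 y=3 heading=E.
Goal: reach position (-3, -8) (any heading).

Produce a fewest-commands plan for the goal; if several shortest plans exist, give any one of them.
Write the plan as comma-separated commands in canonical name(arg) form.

arc(right, 3), straight(2), straight(3), arc(right, 3)

t0: x=-3 y=3 heading=E
[1] after arc(right, 3): x=0 y=0 heading=S
[2] after straight(2): x=0 y=-2 heading=S
[3] after straight(3): x=0 y=-5 heading=S
[4] after arc(right, 3): x=-3 y=-8 heading=W
minimal: 4 command(s), checked below 4.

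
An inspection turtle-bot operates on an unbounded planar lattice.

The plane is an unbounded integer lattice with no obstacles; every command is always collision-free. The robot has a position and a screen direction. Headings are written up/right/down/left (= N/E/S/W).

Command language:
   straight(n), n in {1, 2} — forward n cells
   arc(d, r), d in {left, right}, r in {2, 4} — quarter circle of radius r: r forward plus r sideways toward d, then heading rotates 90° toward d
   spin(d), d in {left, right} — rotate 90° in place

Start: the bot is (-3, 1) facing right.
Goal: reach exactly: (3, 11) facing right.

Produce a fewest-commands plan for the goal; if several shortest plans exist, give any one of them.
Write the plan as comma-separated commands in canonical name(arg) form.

begin: (-3, 1) facing right
step 1 (arc(left, 2)): (-1, 3) facing up
step 2 (straight(2)): (-1, 5) facing up
step 3 (straight(2)): (-1, 7) facing up
step 4 (arc(right, 4)): (3, 11) facing right
shorter routes all fall short; 4 is best.

arc(left, 2), straight(2), straight(2), arc(right, 4)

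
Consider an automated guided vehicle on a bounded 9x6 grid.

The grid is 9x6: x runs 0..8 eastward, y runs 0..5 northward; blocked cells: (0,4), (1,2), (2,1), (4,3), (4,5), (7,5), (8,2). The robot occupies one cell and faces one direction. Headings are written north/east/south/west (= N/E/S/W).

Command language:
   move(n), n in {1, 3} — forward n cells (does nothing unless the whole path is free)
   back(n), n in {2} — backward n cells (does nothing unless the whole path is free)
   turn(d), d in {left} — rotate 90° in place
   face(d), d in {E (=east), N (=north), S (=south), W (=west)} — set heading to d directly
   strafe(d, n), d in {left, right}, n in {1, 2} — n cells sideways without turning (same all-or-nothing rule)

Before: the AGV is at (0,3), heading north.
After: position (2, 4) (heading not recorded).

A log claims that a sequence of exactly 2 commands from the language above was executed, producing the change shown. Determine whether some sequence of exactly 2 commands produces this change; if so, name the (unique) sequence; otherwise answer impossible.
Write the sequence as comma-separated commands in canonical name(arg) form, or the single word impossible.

key: order matters: swapping strafe(right, 2) and move(1) lands elsewhere
t0: at (0,3), heading north
t=1 strafe(right, 2) ⇒ at (2,3), heading north
t=2 move(1) ⇒ at (2,4), heading north
all 144 alternatives checked — unique.

strafe(right, 2), move(1)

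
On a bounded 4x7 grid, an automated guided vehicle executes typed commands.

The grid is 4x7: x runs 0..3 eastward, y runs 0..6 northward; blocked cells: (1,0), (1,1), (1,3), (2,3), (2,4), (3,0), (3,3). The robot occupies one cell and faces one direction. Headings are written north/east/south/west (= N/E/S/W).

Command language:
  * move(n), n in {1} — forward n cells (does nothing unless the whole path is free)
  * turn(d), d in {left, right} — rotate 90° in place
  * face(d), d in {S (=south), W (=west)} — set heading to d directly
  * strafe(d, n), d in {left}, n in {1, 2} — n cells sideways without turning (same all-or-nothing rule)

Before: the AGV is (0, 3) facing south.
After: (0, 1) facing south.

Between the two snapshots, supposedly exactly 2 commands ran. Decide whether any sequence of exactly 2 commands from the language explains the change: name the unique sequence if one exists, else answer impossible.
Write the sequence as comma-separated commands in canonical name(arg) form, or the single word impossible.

key: still facing S at the end — nothing in the sequence rotates
start: (0, 3) facing south
t=1 move(1) ⇒ (0, 2) facing south
t=2 move(1) ⇒ (0, 1) facing south
no other 2-command option fits: unique.

move(1), move(1)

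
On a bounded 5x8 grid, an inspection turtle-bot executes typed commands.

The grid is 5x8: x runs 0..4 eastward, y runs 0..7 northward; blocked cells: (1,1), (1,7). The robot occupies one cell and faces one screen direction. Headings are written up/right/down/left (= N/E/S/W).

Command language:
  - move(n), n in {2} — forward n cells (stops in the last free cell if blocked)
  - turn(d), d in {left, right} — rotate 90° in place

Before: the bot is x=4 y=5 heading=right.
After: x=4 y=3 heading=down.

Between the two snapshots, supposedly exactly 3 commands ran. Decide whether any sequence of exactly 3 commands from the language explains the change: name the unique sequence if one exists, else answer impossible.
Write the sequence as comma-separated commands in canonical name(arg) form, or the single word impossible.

key: the first move(2) runs into the grid edge before its full distance
t0: x=4 y=5 heading=right
t=1 move(2) ⇒ x=4 y=5 heading=right
t=2 turn(right) ⇒ x=4 y=5 heading=down
t=3 move(2) ⇒ x=4 y=3 heading=down
no other 3-command option fits: unique.

move(2), turn(right), move(2)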